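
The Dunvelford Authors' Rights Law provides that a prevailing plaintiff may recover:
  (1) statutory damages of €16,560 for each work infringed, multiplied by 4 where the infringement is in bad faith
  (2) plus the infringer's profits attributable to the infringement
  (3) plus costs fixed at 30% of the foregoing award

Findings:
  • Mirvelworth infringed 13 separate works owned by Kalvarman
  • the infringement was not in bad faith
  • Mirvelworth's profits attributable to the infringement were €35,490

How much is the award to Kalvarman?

€326,001

Statutory damages: 13 × €16,560 = €215,280
Infringement not in bad faith: no ×4 enhancement.
Combined award: €215,280 + €35,490 = €250,770
Costs: 30% of €250,770 = €75,231
Award plus costs: €250,770 + €75,231 = €326,001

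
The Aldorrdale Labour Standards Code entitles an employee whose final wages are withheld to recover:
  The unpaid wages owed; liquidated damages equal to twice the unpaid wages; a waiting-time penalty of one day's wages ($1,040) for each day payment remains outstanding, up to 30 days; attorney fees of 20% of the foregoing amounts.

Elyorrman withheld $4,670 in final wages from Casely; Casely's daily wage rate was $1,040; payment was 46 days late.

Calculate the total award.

Doubled: 2 × $4,670 = $9,340
Penalty days: min(46, 30) = 30
Waiting-time penalty: 30 × $1,040 = $31,200
Subtotal: $4,670 + $9,340 + $31,200 = $45,210
Attorney fees: 20% of $45,210 = $9,042
Total award: $45,210 + $9,042 = $54,252

$54,252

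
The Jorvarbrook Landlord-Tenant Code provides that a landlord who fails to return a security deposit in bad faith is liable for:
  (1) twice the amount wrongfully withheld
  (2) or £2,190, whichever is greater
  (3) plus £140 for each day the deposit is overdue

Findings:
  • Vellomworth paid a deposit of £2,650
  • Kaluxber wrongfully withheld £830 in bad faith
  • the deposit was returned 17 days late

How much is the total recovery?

£4,570

Doubled: 2 × £830 = £1,660
Minimum £2,190: £1,660 is below the minimum → £2,190
Late-return penalty: 17 × £140 = £2,380
Damages plus late penalty: £2,190 + £2,380 = £4,570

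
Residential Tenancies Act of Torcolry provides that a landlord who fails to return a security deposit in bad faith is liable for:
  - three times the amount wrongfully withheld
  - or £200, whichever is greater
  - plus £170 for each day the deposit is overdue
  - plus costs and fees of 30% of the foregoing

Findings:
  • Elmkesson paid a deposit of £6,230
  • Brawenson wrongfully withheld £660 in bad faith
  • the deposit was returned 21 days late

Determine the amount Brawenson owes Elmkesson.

Recovery: £7,215

Trebled: 3 × £660 = £1,980
Minimum £200: £1,980 meets the minimum, no increase.
Late-return penalty: 21 × £170 = £3,570
Damages plus late penalty: £1,980 + £3,570 = £5,550
Costs and fees: 30% of £5,550 = £1,665
Total recovery: £5,550 + £1,665 = £7,215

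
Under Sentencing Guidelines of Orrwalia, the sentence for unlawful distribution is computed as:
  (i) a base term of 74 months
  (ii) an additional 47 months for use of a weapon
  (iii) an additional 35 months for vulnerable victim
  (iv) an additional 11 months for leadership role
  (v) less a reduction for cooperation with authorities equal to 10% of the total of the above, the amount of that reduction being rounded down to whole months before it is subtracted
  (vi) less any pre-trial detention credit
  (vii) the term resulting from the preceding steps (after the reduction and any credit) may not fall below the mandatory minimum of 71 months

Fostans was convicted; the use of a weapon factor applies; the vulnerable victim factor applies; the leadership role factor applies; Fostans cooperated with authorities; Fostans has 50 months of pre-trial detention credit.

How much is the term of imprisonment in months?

Use of a weapon enhancement: +47 months
Vulnerable victim enhancement: +35 months
Leadership role enhancement: +11 months
Adjusted term: 74 months + 47 months + 35 months + 11 months = 167 months
Cooperation with authorities reduction: 10% of 167 months = 16 months (rounded down)
After reduction: 167 − 16 = 151 months
Less pre-trial detention credit: 151 months − 50 months = 101 months
Minimum 71 months: 101 months meets the minimum, no increase.

101 months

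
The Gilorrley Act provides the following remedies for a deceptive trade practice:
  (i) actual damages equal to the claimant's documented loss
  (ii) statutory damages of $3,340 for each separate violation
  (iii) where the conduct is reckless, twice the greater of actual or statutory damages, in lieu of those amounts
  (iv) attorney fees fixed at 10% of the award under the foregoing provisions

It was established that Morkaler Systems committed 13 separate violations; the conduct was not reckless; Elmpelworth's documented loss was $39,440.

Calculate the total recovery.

$91,146

Statutory damages: 13 × $3,340 = $43,420
Conduct not reckless: the in-lieu enhancement does not apply.
Actual plus statutory damages: $39,440 + $43,420 = $82,860
Attorney fees: 10% of $82,860 = $8,286
Total recovery: $82,860 + $8,286 = $91,146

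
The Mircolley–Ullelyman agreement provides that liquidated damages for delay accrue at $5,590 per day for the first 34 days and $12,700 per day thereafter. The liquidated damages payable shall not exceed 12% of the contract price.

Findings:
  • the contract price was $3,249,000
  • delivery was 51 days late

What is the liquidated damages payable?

Liquidated damages: $389,880

First 34 days: 34 × $5,590 = $190,060
Remaining days: (51 − 34) × $12,700 = $215,900
Accrued per-day damages: $190,060 + $215,900 = $405,960
Cap: 12% of $3,249,000 = $389,880
Cap at $389,880: $405,960 exceeds the cap → $389,880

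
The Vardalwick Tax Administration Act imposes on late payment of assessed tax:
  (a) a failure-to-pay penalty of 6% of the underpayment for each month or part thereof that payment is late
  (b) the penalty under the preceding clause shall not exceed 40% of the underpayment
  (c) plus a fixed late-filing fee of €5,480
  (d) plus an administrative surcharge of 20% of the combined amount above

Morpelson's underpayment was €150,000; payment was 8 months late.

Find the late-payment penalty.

Accrued rate: 6% × 8 = 48%, capped at 40% → 40%
Failure-to-pay penalty: 40% of €150,000 = €60,000
Penalty before surcharge: €60,000 + €5,480 = €65,480
Administrative surcharge: 20% of €65,480 = €13,096
Total penalty: €65,480 + €13,096 = €78,576

€78,576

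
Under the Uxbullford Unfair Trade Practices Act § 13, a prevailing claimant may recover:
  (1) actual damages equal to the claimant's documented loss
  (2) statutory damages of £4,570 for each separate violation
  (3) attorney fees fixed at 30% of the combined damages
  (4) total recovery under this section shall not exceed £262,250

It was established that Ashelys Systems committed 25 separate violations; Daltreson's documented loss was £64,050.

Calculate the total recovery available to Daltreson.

Statutory damages: 25 × £4,570 = £114,250
Combined damages: £64,050 + £114,250 = £178,300
Attorney fees: 30% of £178,300 = £53,490
Total before cap: £178,300 + £53,490 = £231,790
Cap at £262,250: £231,790 is within the cap, no reduction.

Total recovery: £231,790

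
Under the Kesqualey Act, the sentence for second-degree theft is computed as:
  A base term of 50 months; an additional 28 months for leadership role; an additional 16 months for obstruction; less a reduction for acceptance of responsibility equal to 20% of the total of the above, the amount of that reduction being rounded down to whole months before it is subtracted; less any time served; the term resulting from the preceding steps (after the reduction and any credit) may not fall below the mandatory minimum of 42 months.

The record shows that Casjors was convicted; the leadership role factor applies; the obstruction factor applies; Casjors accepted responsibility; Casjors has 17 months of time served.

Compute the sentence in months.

Leadership role enhancement: +28 months
Obstruction enhancement: +16 months
Adjusted term: 50 months + 28 months + 16 months = 94 months
Acceptance of responsibility reduction: 20% of 94 months = 18 months (rounded down)
After reduction: 94 − 18 = 76 months
Less time served: 76 months − 17 months = 59 months
Minimum 42 months: 59 months meets the minimum, no increase.

59 months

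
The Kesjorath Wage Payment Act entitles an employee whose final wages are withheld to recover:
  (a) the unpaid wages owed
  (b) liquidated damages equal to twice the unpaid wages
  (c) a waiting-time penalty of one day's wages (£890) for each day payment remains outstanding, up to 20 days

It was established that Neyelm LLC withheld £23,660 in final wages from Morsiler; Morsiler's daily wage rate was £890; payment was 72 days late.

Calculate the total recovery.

£88,780

Doubled: 2 × £23,660 = £47,320
Penalty days: min(72, 20) = 20
Waiting-time penalty: 20 × £890 = £17,800
Total award: £23,660 + £47,320 + £17,800 = £88,780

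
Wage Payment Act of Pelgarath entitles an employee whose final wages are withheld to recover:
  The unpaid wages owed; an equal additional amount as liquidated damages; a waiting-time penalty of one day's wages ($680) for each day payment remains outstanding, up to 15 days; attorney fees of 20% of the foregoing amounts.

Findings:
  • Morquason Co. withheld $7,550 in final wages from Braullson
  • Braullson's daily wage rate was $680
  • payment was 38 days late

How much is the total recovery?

Liquidated damages (equal amount): $7,550
Penalty days: min(38, 15) = 15
Waiting-time penalty: 15 × $680 = $10,200
Subtotal: $7,550 + $7,550 + $10,200 = $25,300
Attorney fees: 20% of $25,300 = $5,060
Total award: $25,300 + $5,060 = $30,360

Total award: $30,360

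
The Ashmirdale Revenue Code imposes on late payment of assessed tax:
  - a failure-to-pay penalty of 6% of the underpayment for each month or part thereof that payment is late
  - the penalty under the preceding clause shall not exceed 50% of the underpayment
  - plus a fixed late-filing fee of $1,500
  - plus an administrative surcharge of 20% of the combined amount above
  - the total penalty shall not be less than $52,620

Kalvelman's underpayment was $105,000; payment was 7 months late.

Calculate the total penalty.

Accrued rate: 6% × 7 = 42%, capped at 50% → 42%
Failure-to-pay penalty: 42% of $105,000 = $44,100
Penalty before surcharge: $44,100 + $1,500 = $45,600
Administrative surcharge: 20% of $45,600 = $9,120
Total penalty: $45,600 + $9,120 = $54,720
Minimum $52,620: $54,720 meets the minimum, no increase.

Penalty: $54,720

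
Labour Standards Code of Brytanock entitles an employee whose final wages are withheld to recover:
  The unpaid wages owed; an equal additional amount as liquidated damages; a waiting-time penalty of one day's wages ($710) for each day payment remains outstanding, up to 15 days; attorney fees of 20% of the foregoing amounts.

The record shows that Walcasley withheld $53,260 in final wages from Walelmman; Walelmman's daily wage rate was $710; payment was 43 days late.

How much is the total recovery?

Liquidated damages (equal amount): $53,260
Penalty days: min(43, 15) = 15
Waiting-time penalty: 15 × $710 = $10,650
Subtotal: $53,260 + $53,260 + $10,650 = $117,170
Attorney fees: 20% of $117,170 = $23,434
Total award: $117,170 + $23,434 = $140,604

$140,604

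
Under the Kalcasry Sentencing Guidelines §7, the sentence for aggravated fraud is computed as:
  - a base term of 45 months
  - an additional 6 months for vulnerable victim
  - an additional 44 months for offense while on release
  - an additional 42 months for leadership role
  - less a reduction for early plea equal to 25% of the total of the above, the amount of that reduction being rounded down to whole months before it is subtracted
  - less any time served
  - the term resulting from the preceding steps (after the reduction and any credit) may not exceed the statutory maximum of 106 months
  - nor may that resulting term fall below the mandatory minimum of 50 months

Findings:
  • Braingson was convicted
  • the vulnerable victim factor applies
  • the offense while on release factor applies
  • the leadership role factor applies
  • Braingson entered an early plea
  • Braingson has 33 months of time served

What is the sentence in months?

Vulnerable victim enhancement: +6 months
Offense while on release enhancement: +44 months
Leadership role enhancement: +42 months
Adjusted term: 45 months + 6 months + 44 months + 42 months = 137 months
Early plea reduction: 25% of 137 months = 34 months (rounded down)
After reduction: 137 − 34 = 103 months
Less time served: 103 months − 33 months = 70 months
Cap at 106 months: 70 months is within the cap, no reduction.
Minimum 50 months: 70 months meets the minimum, no increase.

70 months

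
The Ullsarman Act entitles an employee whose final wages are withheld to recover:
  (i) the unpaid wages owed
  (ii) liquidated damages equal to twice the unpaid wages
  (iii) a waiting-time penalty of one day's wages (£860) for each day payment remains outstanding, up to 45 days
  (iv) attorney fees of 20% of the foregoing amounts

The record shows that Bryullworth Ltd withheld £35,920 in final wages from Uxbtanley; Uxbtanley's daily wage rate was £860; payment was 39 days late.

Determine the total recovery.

£169,560

Doubled: 2 × £35,920 = £71,840
Penalty days: min(39, 45) = 39
Waiting-time penalty: 39 × £860 = £33,540
Subtotal: £35,920 + £71,840 + £33,540 = £141,300
Attorney fees: 20% of £141,300 = £28,260
Total award: £141,300 + £28,260 = £169,560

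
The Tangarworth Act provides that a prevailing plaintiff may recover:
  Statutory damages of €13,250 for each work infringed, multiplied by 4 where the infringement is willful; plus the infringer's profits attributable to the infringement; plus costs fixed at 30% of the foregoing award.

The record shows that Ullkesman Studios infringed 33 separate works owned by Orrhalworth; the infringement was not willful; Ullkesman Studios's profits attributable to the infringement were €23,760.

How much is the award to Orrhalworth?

Statutory damages: 33 × €13,250 = €437,250
Infringement not willful: no ×4 enhancement.
Combined award: €437,250 + €23,760 = €461,010
Costs: 30% of €461,010 = €138,303
Award plus costs: €461,010 + €138,303 = €599,313

Award: €599,313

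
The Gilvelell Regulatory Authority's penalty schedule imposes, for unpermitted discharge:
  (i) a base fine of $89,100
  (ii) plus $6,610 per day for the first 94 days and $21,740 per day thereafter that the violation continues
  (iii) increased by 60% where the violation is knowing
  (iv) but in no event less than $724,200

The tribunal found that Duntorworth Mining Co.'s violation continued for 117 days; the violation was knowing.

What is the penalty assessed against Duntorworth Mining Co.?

$1,936,736

First 94 days: 94 × $6,610 = $621,340
Remaining days: (117 − 94) × $21,740 = $500,020
Per-day component: $621,340 + $500,020 = $1,121,360
Base plus per-day: $89,100 + $1,121,360 = $1,210,460
Enhancement: 60% of $1,210,460 = $726,276
Enhanced fine: $1,210,460 + $726,276 = $1,936,736
Minimum $724,200: $1,936,736 meets the minimum, no increase.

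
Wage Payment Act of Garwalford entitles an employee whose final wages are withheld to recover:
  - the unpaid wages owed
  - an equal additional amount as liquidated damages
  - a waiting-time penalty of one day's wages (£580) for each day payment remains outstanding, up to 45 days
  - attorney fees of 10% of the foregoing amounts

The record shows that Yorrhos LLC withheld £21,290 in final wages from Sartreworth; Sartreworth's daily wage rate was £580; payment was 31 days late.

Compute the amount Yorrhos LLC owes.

Liquidated damages (equal amount): £21,290
Penalty days: min(31, 45) = 31
Waiting-time penalty: 31 × £580 = £17,980
Subtotal: £21,290 + £21,290 + £17,980 = £60,560
Attorney fees: 10% of £60,560 = £6,056
Total award: £60,560 + £6,056 = £66,616

Total award: £66,616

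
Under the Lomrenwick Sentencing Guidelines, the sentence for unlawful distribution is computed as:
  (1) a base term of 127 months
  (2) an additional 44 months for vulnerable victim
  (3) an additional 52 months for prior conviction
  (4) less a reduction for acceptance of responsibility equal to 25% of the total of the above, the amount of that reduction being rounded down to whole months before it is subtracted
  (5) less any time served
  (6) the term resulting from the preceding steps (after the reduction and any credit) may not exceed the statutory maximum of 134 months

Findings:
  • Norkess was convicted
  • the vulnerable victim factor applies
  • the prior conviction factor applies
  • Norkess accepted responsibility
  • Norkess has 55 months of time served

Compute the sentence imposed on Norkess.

113 months

Vulnerable victim enhancement: +44 months
Prior conviction enhancement: +52 months
Adjusted term: 127 months + 44 months + 52 months = 223 months
Acceptance of responsibility reduction: 25% of 223 months = 55 months (rounded down)
After reduction: 223 − 55 = 168 months
Less time served: 168 months − 55 months = 113 months
Cap at 134 months: 113 months is within the cap, no reduction.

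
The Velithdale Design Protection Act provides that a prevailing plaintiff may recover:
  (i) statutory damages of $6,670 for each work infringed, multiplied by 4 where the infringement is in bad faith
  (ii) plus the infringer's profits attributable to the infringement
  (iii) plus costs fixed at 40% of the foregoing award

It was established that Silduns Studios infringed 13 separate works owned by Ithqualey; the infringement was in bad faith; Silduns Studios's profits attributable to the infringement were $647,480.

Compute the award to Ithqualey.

Statutory damages: 13 × $6,670 = $86,710
Multiplied by 4: 4 × $86,710 = $346,840
Combined award: $346,840 + $647,480 = $994,320
Costs: 40% of $994,320 = $397,728
Award plus costs: $994,320 + $397,728 = $1,392,048

$1,392,048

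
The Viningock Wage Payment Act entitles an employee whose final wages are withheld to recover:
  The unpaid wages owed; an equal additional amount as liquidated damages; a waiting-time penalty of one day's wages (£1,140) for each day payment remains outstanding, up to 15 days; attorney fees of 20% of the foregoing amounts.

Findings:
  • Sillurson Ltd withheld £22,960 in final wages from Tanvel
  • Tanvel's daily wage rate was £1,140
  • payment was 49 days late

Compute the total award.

£75,624

Liquidated damages (equal amount): £22,960
Penalty days: min(49, 15) = 15
Waiting-time penalty: 15 × £1,140 = £17,100
Subtotal: £22,960 + £22,960 + £17,100 = £63,020
Attorney fees: 20% of £63,020 = £12,604
Total award: £63,020 + £12,604 = £75,624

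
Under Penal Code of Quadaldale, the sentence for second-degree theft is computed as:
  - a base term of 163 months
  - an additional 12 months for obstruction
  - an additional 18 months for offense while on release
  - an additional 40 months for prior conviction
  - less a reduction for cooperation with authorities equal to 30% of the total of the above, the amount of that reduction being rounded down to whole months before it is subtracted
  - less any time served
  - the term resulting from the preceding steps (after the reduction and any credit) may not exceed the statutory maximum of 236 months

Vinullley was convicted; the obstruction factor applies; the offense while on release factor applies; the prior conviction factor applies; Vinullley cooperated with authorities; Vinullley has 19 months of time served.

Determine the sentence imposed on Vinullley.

Obstruction enhancement: +12 months
Offense while on release enhancement: +18 months
Prior conviction enhancement: +40 months
Adjusted term: 163 months + 12 months + 18 months + 40 months = 233 months
Cooperation with authorities reduction: 30% of 233 months = 69 months (rounded down)
After reduction: 233 − 69 = 164 months
Less time served: 164 months − 19 months = 145 months
Cap at 236 months: 145 months is within the cap, no reduction.

Sentence: 145 months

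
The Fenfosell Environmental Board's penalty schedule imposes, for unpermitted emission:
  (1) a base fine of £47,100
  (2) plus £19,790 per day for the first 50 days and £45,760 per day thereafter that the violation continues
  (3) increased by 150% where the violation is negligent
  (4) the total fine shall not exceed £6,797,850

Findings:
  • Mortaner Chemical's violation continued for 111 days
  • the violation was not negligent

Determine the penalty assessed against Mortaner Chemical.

£3,827,960

First 50 days: 50 × £19,790 = £989,500
Remaining days: (111 − 50) × £45,760 = £2,791,360
Per-day component: £989,500 + £2,791,360 = £3,780,860
Base plus per-day: £47,100 + £3,780,860 = £3,827,960
The violation was not negligent: no 150% increase.
Cap at £6,797,850: £3,827,960 is within the cap, no reduction.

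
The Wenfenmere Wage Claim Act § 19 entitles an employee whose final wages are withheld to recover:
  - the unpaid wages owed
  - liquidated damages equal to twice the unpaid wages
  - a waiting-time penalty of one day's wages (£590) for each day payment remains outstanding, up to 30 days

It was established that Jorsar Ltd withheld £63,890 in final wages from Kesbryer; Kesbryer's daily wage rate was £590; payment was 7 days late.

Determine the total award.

Doubled: 2 × £63,890 = £127,780
Penalty days: min(7, 30) = 7
Waiting-time penalty: 7 × £590 = £4,130
Total award: £63,890 + £127,780 + £4,130 = £195,800

£195,800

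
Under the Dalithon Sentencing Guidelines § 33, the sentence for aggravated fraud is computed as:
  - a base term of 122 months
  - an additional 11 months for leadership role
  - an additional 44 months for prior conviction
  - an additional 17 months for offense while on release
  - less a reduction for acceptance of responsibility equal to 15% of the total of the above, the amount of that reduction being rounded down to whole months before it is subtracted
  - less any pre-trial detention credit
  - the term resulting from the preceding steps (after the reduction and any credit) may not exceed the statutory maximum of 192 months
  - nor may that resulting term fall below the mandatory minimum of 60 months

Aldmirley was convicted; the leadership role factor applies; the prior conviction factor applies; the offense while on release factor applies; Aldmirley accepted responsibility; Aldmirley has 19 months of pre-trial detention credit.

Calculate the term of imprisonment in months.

146 months

Leadership role enhancement: +11 months
Prior conviction enhancement: +44 months
Offense while on release enhancement: +17 months
Adjusted term: 122 months + 11 months + 44 months + 17 months = 194 months
Acceptance of responsibility reduction: 15% of 194 months = 29 months (rounded down)
After reduction: 194 − 29 = 165 months
Less pre-trial detention credit: 165 months − 19 months = 146 months
Cap at 192 months: 146 months is within the cap, no reduction.
Minimum 60 months: 146 months meets the minimum, no increase.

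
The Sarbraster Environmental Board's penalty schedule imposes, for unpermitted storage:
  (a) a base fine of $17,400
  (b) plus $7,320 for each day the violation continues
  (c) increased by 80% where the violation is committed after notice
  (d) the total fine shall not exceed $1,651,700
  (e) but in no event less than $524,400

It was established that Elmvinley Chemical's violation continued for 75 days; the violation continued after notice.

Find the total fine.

Per-day component: 75 × $7,320 = $549,000
Base plus per-day: $17,400 + $549,000 = $566,400
Enhancement: 80% of $566,400 = $453,120
Enhanced fine: $566,400 + $453,120 = $1,019,520
Cap at $1,651,700: $1,019,520 is within the cap, no reduction.
Minimum $524,400: $1,019,520 meets the minimum, no increase.

$1,019,520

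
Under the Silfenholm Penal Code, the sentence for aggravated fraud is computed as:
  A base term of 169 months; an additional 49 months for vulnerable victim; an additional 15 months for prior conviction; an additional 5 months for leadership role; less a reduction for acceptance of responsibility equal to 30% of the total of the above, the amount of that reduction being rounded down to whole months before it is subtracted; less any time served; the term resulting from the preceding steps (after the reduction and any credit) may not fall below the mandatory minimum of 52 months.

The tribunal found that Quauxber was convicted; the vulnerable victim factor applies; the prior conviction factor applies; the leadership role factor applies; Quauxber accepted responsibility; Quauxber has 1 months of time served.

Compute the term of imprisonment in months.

Vulnerable victim enhancement: +49 months
Prior conviction enhancement: +15 months
Leadership role enhancement: +5 months
Adjusted term: 169 months + 49 months + 15 months + 5 months = 238 months
Acceptance of responsibility reduction: 30% of 238 months = 71 months (rounded down)
After reduction: 238 − 71 = 167 months
Less time served: 167 months − 1 months = 166 months
Minimum 52 months: 166 months meets the minimum, no increase.

166 months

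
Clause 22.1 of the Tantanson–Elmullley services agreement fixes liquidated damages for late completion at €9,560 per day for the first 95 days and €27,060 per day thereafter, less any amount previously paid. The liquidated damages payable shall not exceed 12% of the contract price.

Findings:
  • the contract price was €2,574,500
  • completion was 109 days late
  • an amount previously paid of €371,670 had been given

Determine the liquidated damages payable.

First 95 days: 95 × €9,560 = €908,200
Remaining days: (109 − 95) × €27,060 = €378,840
Accrued per-day damages: €908,200 + €378,840 = €1,287,040
Less amount previously paid: €1,287,040 − €371,670 = €915,370
Cap: 12% of €2,574,500 = €308,940
Cap at €308,940: €915,370 exceeds the cap → €308,940

€308,940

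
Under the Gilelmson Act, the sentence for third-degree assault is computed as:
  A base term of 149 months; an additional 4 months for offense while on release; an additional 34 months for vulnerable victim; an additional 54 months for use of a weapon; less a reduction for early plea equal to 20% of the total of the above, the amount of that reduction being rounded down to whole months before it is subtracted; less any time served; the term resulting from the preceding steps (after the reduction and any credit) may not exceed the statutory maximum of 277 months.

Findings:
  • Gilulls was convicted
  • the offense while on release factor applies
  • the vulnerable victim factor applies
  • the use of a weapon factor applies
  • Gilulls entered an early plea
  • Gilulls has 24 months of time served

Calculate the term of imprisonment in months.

169 months

Offense while on release enhancement: +4 months
Vulnerable victim enhancement: +34 months
Use of a weapon enhancement: +54 months
Adjusted term: 149 months + 4 months + 34 months + 54 months = 241 months
Early plea reduction: 20% of 241 months = 48 months (rounded down)
After reduction: 241 − 48 = 193 months
Less time served: 193 months − 24 months = 169 months
Cap at 277 months: 169 months is within the cap, no reduction.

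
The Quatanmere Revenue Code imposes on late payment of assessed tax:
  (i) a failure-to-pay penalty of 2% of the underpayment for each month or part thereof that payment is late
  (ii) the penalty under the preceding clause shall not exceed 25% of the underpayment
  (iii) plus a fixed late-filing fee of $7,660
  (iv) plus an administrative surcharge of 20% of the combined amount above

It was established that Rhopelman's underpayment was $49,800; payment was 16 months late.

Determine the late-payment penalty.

Accrued rate: 2% × 16 = 32%, capped at 25% → 25%
Failure-to-pay penalty: 25% of $49,800 = $12,450
Penalty before surcharge: $12,450 + $7,660 = $20,110
Administrative surcharge: 20% of $20,110 = $4,022
Total penalty: $20,110 + $4,022 = $24,132

Penalty: $24,132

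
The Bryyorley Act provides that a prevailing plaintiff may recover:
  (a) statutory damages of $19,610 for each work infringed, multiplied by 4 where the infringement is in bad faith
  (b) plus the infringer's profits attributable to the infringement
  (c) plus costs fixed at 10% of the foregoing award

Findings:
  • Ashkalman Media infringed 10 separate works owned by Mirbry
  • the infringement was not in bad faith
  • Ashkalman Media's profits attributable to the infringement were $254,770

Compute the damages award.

Statutory damages: 10 × $19,610 = $196,100
Infringement not in bad faith: no ×4 enhancement.
Combined award: $196,100 + $254,770 = $450,870
Costs: 10% of $450,870 = $45,087
Award plus costs: $450,870 + $45,087 = $495,957

$495,957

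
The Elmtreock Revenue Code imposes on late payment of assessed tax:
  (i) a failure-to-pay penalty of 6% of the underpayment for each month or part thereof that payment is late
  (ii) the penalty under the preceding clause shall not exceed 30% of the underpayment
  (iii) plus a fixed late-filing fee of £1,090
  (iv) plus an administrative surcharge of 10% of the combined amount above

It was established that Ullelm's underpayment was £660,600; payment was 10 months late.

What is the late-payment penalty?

£219,197

Accrued rate: 6% × 10 = 60%, capped at 30% → 30%
Failure-to-pay penalty: 30% of £660,600 = £198,180
Penalty before surcharge: £198,180 + £1,090 = £199,270
Administrative surcharge: 10% of £199,270 = £19,927
Total penalty: £199,270 + £19,927 = £219,197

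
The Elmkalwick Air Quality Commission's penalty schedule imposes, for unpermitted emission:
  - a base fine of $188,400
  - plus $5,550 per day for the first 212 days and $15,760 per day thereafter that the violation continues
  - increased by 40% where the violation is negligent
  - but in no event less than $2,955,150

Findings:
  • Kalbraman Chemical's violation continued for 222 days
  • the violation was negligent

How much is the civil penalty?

First 212 days: 212 × $5,550 = $1,176,600
Remaining days: (222 − 212) × $15,760 = $157,600
Per-day component: $1,176,600 + $157,600 = $1,334,200
Base plus per-day: $188,400 + $1,334,200 = $1,522,600
Enhancement: 40% of $1,522,600 = $609,040
Enhanced fine: $1,522,600 + $609,040 = $2,131,640
Minimum $2,955,150: $2,131,640 is below the minimum → $2,955,150

Civil penalty: $2,955,150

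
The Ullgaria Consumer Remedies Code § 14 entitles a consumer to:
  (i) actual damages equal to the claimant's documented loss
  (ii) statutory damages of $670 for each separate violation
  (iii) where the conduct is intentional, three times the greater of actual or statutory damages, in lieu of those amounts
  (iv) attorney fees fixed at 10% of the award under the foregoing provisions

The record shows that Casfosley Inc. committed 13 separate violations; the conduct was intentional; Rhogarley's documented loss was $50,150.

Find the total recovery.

Total recovery: $165,495

Statutory damages: 13 × $670 = $8,710
Greater of actual damages ($50,150) or statutory damages ($8,710): $50,150
Trebled: 3 × $50,150 = $150,450
Attorney fees: 10% of $150,450 = $15,045
Total recovery: $150,450 + $15,045 = $165,495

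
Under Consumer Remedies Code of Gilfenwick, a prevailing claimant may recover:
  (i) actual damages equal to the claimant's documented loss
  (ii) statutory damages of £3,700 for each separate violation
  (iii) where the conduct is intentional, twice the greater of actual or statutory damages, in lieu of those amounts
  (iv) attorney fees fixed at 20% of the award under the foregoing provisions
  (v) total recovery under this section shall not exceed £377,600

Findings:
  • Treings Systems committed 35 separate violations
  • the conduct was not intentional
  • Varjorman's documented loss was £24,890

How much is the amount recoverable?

Statutory damages: 35 × £3,700 = £129,500
Conduct not intentional: the in-lieu enhancement does not apply.
Actual plus statutory damages: £24,890 + £129,500 = £154,390
Attorney fees: 20% of £154,390 = £30,878
Total before cap: £154,390 + £30,878 = £185,268
Cap at £377,600: £185,268 is within the cap, no reduction.

£185,268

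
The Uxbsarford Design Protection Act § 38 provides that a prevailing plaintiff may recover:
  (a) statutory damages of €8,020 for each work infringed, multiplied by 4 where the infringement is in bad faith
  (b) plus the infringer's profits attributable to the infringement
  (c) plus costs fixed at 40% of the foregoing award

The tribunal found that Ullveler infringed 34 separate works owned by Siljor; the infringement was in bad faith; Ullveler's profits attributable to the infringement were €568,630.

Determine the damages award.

Statutory damages: 34 × €8,020 = €272,680
Multiplied by 4: 4 × €272,680 = €1,090,720
Combined award: €1,090,720 + €568,630 = €1,659,350
Costs: 40% of €1,659,350 = €663,740
Award plus costs: €1,659,350 + €663,740 = €2,323,090

€2,323,090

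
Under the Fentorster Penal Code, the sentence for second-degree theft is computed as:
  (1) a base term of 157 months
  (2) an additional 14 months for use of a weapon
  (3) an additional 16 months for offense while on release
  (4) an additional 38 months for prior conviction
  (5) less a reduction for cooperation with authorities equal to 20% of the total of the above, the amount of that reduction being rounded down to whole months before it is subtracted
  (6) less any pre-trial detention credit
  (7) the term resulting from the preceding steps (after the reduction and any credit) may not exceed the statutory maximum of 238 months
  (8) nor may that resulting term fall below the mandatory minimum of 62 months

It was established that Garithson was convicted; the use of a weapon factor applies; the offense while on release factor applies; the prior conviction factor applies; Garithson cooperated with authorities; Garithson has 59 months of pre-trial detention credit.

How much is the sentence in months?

Use of a weapon enhancement: +14 months
Offense while on release enhancement: +16 months
Prior conviction enhancement: +38 months
Adjusted term: 157 months + 14 months + 16 months + 38 months = 225 months
Cooperation with authorities reduction: 20% of 225 months = 45 months (rounded down)
After reduction: 225 − 45 = 180 months
Less pre-trial detention credit: 180 months − 59 months = 121 months
Cap at 238 months: 121 months is within the cap, no reduction.
Minimum 62 months: 121 months meets the minimum, no increase.

121 months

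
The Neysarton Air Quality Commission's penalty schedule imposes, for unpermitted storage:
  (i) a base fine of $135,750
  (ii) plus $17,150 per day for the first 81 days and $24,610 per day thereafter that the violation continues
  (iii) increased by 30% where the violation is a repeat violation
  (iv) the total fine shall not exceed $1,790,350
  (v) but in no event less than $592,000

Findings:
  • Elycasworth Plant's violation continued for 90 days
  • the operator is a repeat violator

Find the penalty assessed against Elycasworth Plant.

First 81 days: 81 × $17,150 = $1,389,150
Remaining days: (90 − 81) × $24,610 = $221,490
Per-day component: $1,389,150 + $221,490 = $1,610,640
Base plus per-day: $135,750 + $1,610,640 = $1,746,390
Enhancement: 30% of $1,746,390 = $523,917
Enhanced fine: $1,746,390 + $523,917 = $2,270,307
Cap at $1,790,350: $2,270,307 exceeds the cap → $1,790,350
Minimum $592,000: $1,790,350 meets the minimum, no increase.

$1,790,350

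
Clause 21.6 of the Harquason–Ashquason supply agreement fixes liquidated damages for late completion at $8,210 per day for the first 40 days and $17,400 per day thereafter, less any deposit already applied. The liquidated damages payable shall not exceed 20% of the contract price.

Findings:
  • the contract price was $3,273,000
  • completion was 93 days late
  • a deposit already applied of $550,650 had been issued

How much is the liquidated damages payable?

First 40 days: 40 × $8,210 = $328,400
Remaining days: (93 − 40) × $17,400 = $922,200
Accrued per-day damages: $328,400 + $922,200 = $1,250,600
Less deposit already applied: $1,250,600 − $550,650 = $699,950
Cap: 20% of $3,273,000 = $654,600
Cap at $654,600: $699,950 exceeds the cap → $654,600

$654,600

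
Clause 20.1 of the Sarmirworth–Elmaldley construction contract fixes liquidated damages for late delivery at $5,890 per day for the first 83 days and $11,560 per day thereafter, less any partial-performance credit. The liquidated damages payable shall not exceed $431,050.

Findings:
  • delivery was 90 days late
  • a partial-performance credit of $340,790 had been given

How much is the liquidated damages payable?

First 83 days: 83 × $5,890 = $488,870
Remaining days: (90 − 83) × $11,560 = $80,920
Accrued per-day damages: $488,870 + $80,920 = $569,790
Less partial-performance credit: $569,790 − $340,790 = $229,000
Cap at $431,050: $229,000 is within the cap, no reduction.

$229,000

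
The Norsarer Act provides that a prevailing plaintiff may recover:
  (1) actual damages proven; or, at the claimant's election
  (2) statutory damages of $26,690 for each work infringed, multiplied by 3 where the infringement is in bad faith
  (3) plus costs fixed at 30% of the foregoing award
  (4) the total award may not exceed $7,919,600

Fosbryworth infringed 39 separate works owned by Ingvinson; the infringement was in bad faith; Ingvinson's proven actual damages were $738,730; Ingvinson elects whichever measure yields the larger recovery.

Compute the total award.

$4,059,549

Statutory damages: 39 × $26,690 = $1,040,910
Trebled: 3 × $1,040,910 = $3,122,730
Greater of actual damages ($738,730) or enhanced statutory damages ($3,122,730): $3,122,730
Costs: 30% of $3,122,730 = $936,819
Award plus costs: $3,122,730 + $936,819 = $4,059,549
Cap at $7,919,600: $4,059,549 is within the cap, no reduction.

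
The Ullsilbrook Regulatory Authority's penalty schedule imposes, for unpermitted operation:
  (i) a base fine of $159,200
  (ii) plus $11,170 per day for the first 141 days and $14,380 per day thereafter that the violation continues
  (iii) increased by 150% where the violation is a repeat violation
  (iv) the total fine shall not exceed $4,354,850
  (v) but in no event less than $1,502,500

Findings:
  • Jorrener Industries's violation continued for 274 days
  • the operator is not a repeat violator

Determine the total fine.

First 141 days: 141 × $11,170 = $1,574,970
Remaining days: (274 − 141) × $14,380 = $1,912,540
Per-day component: $1,574,970 + $1,912,540 = $3,487,510
Base plus per-day: $159,200 + $3,487,510 = $3,646,710
The operator is not a repeat violator: no 150% increase.
Cap at $4,354,850: $3,646,710 is within the cap, no reduction.
Minimum $1,502,500: $3,646,710 meets the minimum, no increase.

$3,646,710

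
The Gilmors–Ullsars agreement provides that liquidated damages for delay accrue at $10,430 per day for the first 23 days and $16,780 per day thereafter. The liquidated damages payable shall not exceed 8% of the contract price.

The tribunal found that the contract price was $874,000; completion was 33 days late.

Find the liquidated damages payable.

First 23 days: 23 × $10,430 = $239,890
Remaining days: (33 − 23) × $16,780 = $167,800
Accrued per-day damages: $239,890 + $167,800 = $407,690
Cap: 8% of $874,000 = $69,920
Cap at $69,920: $407,690 exceeds the cap → $69,920

$69,920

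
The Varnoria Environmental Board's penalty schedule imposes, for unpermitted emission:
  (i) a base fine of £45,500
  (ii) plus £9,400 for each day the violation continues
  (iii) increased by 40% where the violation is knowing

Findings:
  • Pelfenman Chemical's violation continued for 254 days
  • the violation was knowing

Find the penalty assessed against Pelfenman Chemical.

Per-day component: 254 × £9,400 = £2,387,600
Base plus per-day: £45,500 + £2,387,600 = £2,433,100
Enhancement: 40% of £2,433,100 = £973,240
Enhanced fine: £2,433,100 + £973,240 = £3,406,340

Civil penalty: £3,406,340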